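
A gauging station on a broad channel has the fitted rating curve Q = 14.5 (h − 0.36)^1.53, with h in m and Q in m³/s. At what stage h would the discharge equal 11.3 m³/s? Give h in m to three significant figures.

1.21 m

h − h₀ = (Q/C)^(1/b) = (11.3/14.5)^(1/1.53) = 0.8496 m
h = 0.36 + 0.8496 = 1.210 m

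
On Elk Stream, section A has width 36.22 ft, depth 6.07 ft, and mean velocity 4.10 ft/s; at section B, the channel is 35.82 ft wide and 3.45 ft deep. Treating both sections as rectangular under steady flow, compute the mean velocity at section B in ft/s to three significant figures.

7.29 ft/s

Q = A₁V₁ = (36.22×6.07) × 4.10 = 901.4 ft³/s
A₂ = 35.82 × 3.45 = 123.6 ft²
V₂ = Q/A₂ = 901.4/123.6 = 7.294 ft/s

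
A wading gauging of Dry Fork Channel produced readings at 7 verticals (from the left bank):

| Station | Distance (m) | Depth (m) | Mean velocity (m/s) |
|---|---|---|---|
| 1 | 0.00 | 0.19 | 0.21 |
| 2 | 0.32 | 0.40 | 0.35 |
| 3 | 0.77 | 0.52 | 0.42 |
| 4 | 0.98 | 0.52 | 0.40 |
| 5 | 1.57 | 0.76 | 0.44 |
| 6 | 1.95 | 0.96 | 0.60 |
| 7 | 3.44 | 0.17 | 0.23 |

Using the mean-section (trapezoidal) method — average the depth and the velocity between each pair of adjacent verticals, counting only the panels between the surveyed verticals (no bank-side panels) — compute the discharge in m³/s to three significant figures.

0.829 m³/s

Panel 1-2: Δb = 0.32 m, d̄ = (0.19+0.40)/2 = 0.295, v̄ = (0.21+0.35)/2 = 0.28 → q = 0.32×0.295×0.28 = 0.02643 m³/s
Panel 2-3: Δb = 0.45 m, d̄ = (0.40+0.52)/2 = 0.46, v̄ = (0.35+0.42)/2 = 0.385 → q = 0.45×0.46×0.385 = 0.07970 m³/s
Panel 3-4: Δb = 0.21 m, d̄ = (0.52+0.52)/2 = 0.52, v̄ = (0.42+0.40)/2 = 0.41 → q = 0.21×0.52×0.41 = 0.04477 m³/s
Panel 4-5: Δb = 0.59 m, d̄ = (0.52+0.76)/2 = 0.64, v̄ = (0.40+0.44)/2 = 0.42 → q = 0.59×0.64×0.42 = 0.1586 m³/s
Panel 5-6: Δb = 0.38 m, d̄ = (0.76+0.96)/2 = 0.86, v̄ = (0.44+0.60)/2 = 0.52 → q = 0.38×0.86×0.52 = 0.1699 m³/s
Panel 6-7: Δb = 1.49 m, d̄ = (0.96+0.17)/2 = 0.565, v̄ = (0.60+0.23)/2 = 0.415 → q = 1.49×0.565×0.415 = 0.3494 m³/s
Q = Σ q = 0.8288 m³/s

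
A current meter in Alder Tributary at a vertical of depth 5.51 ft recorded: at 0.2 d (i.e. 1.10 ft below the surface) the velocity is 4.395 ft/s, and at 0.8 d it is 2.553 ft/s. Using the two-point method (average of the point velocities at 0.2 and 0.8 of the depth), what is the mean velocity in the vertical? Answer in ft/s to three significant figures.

3.47 ft/s

v̄ = (4.395 + 2.553) / 2 = 3.474 ft/s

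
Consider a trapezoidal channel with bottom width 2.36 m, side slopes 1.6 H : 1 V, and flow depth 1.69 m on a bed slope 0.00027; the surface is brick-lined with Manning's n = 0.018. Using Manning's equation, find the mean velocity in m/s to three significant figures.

A = (b + z·y)·y = (2.36 + 1.6×1.69)×1.69 = 8.558 m²
P = b + 2y√(1+z²) = 2.36 + 2×1.69×√(1+1.6²) = 8.737 m
R = A/P = 8.558/8.737 = 0.9795 m
Q = (1/n)·A·R^(2/3)·S^(1/2) = (1/0.018) × 8.558 × 0.9795^(2/3) × 0.00027^(1/2) = 7.705 m³/s
V = Q/A = 7.705/8.558 = 0.9003 m/s

0.900 m/s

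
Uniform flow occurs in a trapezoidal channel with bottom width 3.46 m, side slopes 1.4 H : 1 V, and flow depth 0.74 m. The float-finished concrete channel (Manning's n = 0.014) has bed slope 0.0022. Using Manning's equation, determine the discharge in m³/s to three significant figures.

A = (b + z·y)·y = (3.46 + 1.4×0.74)×0.74 = 3.327 m²
P = b + 2y√(1+z²) = 3.46 + 2×0.74×√(1+1.4²) = 6.006 m
R = A/P = 3.327/6.006 = 0.5539 m
Q = (1/n)·A·R^(2/3)·S^(1/2) = (1/0.014) × 3.327 × 0.5539^(2/3) × 0.0022^(1/2) = 7.518 m³/s

7.52 m³/s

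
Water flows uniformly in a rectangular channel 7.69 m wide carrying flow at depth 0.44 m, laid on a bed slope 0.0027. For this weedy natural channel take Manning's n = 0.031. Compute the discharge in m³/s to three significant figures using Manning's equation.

A = b·y = 7.69 × 0.44 = 3.384 m²
P = b + 2y = 7.69 + 2×0.44 = 8.570 m
R = A/P = 3.384/8.570 = 0.3948 m
Q = (1/n)·A·R^(2/3)·S^(1/2) = (1/0.031) × 3.384 × 0.3948^(2/3) × 0.0027^(1/2) = 3.052 m³/s

3.05 m³/s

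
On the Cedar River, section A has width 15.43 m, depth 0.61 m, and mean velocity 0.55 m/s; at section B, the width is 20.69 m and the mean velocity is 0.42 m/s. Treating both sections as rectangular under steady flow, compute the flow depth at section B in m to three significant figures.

0.596 m

Q = A₁V₁ = (15.43×0.61) × 0.55 = 5.177 m³/s
d₂ = Q/(b₂ V₂) = 5.177/(20.69×0.42) = 0.5957 m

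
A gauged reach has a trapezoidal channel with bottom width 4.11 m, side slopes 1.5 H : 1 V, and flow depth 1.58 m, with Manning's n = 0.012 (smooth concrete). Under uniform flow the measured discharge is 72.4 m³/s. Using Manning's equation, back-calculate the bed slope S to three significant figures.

A = (b + z·y)·y = (4.11 + 1.5×1.58)×1.58 = 10.24 m²
P = b + 2y√(1+z²) = 4.11 + 2×1.58×√(1+1.5²) = 9.807 m
R = A/P = 10.24/9.807 = 1.044 m
S = (Q·n / (1·A·R^(2/3)))² = (72.4×0.012 / (1×10.24×1.029))² = 0.006799

0.00680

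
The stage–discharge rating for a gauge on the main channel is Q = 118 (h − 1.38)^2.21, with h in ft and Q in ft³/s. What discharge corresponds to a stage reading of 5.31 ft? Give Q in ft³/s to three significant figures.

Q = 118 × (5.31 − 1.38)^2.21 = 118 × 3.93^2.21 = 2429 ft³/s

2430 ft³/s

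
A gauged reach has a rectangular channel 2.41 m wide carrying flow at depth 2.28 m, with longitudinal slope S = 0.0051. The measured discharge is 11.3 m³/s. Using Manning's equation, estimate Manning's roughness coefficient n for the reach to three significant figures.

0.0296

A = b·y = 2.41 × 2.28 = 5.495 m²
P = b + 2y = 2.41 + 2×2.28 = 6.970 m
R = A/P = 5.495/6.970 = 0.7884 m
n = (1/Q)·A·R^(2/3)·S^(1/2) = (1/11.3) × 5.495 × 0.8534 × 0.07141 = 0.02963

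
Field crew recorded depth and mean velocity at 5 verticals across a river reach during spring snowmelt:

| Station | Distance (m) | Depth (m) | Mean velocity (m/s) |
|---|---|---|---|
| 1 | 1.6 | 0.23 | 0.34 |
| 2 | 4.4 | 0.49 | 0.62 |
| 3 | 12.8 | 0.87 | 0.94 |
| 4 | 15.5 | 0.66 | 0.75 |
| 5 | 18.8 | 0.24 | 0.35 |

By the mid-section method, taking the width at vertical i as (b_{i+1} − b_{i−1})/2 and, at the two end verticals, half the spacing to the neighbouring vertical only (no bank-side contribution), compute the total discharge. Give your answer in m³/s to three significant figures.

7.97 m³/s

w_1 = (4.4 − 1.6)/2 = 1.4 m; q_1 = 0.34 × 0.23 × 1.4 = 0.1095 m³/s
w_2 = (12.8 − 1.6)/2 = 5.6 m; q_2 = 0.62 × 0.49 × 5.6 = 1.701 m³/s
w_3 = (15.5 − 4.4)/2 = 5.55 m; q_3 = 0.94 × 0.87 × 5.55 = 4.539 m³/s
w_4 = (18.8 − 12.8)/2 = 3 m; q_4 = 0.75 × 0.66 × 3 = 1.485 m³/s
w_5 = (18.8 − 15.5)/2 = 1.65 m; q_5 = 0.35 × 0.24 × 1.65 = 0.1386 m³/s
Q = Σ qᵢ = 7.973 m³/s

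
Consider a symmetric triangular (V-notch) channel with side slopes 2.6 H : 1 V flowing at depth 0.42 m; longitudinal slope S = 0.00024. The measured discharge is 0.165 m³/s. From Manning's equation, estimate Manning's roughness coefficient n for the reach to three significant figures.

A = z·y² = 2.6×0.42² = 0.4586 m²
P = 2y√(1+z²) = 2×0.42×√(1+2.6²) = 2.340 m
R = A/P = 0.4586/2.340 = 0.1960 m
n = (1/Q)·A·R^(2/3)·S^(1/2) = (1/0.165) × 0.4586 × 0.3374 × 0.01549 = 0.01453

0.0145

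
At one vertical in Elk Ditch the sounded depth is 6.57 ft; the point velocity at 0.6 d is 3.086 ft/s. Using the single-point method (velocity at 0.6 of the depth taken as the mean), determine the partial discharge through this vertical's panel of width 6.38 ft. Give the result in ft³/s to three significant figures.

v̄ = v₀.₆ = 3.086 ft/s
q = v̄ × d × w = 3.086 × 6.57 × 6.38 = 129.4 ft³/s

129 ft³/s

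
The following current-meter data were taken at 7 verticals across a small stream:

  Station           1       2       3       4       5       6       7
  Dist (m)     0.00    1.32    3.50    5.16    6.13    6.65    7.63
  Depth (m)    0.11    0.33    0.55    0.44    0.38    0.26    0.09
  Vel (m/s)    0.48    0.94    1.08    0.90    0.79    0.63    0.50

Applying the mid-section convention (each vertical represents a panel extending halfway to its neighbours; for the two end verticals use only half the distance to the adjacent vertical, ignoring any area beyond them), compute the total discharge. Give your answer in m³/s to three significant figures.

w_1 = (1.32 − 0.00)/2 = 0.66 m; q_1 = 0.48 × 0.11 × 0.66 = 0.03485 m³/s
w_2 = (3.50 − 0.00)/2 = 1.75 m; q_2 = 0.94 × 0.33 × 1.75 = 0.5429 m³/s
w_3 = (5.16 − 1.32)/2 = 1.92 m; q_3 = 1.08 × 0.55 × 1.92 = 1.140 m³/s
w_4 = (6.13 − 3.50)/2 = 1.315 m; q_4 = 0.90 × 0.44 × 1.315 = 0.5207 m³/s
w_5 = (6.65 − 5.16)/2 = 0.745 m; q_5 = 0.79 × 0.38 × 0.745 = 0.2236 m³/s
w_6 = (7.63 − 6.13)/2 = 0.75 m; q_6 = 0.63 × 0.26 × 0.75 = 0.1229 m³/s
w_7 = (7.63 − 6.65)/2 = 0.49 m; q_7 = 0.50 × 0.09 × 0.49 = 0.02205 m³/s
Q = Σ qᵢ = 2.607 m³/s

2.61 m³/s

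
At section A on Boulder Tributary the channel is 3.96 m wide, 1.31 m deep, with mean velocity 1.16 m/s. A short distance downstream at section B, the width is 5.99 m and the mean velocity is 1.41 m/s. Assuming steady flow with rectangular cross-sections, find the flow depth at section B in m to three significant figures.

Q = A₁V₁ = (3.96×1.31) × 1.16 = 6.018 m³/s
d₂ = Q/(b₂ V₂) = 6.018/(5.99×1.41) = 0.7125 m

0.712 m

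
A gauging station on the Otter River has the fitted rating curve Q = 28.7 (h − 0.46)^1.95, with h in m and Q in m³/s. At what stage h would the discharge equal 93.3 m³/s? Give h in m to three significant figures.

2.29 m

h − h₀ = (Q/C)^(1/b) = (93.3/28.7)^(1/1.95) = 1.830 m
h = 0.46 + 1.830 = 2.290 m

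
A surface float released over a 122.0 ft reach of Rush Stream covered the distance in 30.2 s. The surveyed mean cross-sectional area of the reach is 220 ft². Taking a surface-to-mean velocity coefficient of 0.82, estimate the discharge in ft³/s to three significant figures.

v_surface = L / t̄ = 122.0 / 30.2 = 4.040 ft/s
v_mean = 0.82 × 4.040 = 3.313 ft/s
Q = A × v_mean = 220 × 3.313 = 728.8 ft³/s

729 ft³/s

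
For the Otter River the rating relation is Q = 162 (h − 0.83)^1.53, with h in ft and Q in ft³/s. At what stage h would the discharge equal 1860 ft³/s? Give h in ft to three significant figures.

h − h₀ = (Q/C)^(1/b) = (1860/162)^(1/1.53) = 4.930 ft
h = 0.83 + 4.930 = 5.760 ft

5.76 ft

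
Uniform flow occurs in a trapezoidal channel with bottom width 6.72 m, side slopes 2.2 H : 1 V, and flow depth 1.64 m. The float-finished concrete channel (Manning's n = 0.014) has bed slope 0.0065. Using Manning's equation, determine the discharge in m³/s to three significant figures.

107 m³/s

A = (b + z·y)·y = (6.72 + 2.2×1.64)×1.64 = 16.94 m²
P = b + 2y√(1+z²) = 6.72 + 2×1.64×√(1+2.2²) = 14.65 m
R = A/P = 16.94/14.65 = 1.156 m
Q = (1/n)·A·R^(2/3)·S^(1/2) = (1/0.014) × 16.94 × 1.156^(2/3) × 0.0065^(1/2) = 107.5 m³/s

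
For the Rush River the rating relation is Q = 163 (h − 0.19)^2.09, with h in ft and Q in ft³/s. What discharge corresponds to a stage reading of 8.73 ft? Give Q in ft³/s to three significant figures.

Q = 163 × (8.73 − 0.19)^2.09 = 163 × 8.54^2.09 = 14420 ft³/s

14400 ft³/s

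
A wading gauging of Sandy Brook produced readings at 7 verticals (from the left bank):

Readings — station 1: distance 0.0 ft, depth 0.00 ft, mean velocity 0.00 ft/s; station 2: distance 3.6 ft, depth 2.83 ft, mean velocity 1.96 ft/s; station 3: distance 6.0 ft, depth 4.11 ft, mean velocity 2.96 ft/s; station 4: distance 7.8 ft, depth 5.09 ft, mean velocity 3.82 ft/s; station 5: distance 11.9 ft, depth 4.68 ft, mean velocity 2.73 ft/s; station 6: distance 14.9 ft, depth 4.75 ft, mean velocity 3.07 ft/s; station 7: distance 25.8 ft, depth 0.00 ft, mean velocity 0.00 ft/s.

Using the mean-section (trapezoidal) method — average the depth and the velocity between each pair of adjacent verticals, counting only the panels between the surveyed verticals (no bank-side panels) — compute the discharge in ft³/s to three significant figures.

Panel 1-2: Δb = 3.6 ft, d̄ = (0.00+2.83)/2 = 1.415, v̄ = (0.00+1.96)/2 = 0.98 → q = 3.6×1.415×0.98 = 4.992 ft³/s
Panel 2-3: Δb = 2.4 ft, d̄ = (2.83+4.11)/2 = 3.47, v̄ = (1.96+2.96)/2 = 2.46 → q = 2.4×3.47×2.46 = 20.49 ft³/s
Panel 3-4: Δb = 1.8 ft, d̄ = (4.11+5.09)/2 = 4.6, v̄ = (2.96+3.82)/2 = 3.39 → q = 1.8×4.6×3.39 = 28.07 ft³/s
Panel 4-5: Δb = 4.1 ft, d̄ = (5.09+4.68)/2 = 4.885, v̄ = (3.82+2.73)/2 = 3.275 → q = 4.1×4.885×3.275 = 65.59 ft³/s
Panel 5-6: Δb = 3 ft, d̄ = (4.68+4.75)/2 = 4.715, v̄ = (2.73+3.07)/2 = 2.9 → q = 3×4.715×2.9 = 41.02 ft³/s
Panel 6-7: Δb = 10.9 ft, d̄ = (4.75+0.00)/2 = 2.375, v̄ = (3.07+0.00)/2 = 1.535 → q = 10.9×2.375×1.535 = 39.74 ft³/s
Q = Σ q = 199.9 ft³/s

200 ft³/s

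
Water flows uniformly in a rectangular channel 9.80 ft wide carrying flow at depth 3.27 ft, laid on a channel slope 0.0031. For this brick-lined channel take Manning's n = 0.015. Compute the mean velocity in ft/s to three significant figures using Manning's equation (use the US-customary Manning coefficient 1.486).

A = b·y = 9.80 × 3.27 = 32.05 ft²
P = b + 2y = 9.80 + 2×3.27 = 16.34 ft
R = A/P = 32.05/16.34 = 1.961 ft
Q = (1.486/n)·A·R^(2/3)·S^(1/2) = (1.486/0.015) × 32.05 × 1.961^(2/3) × 0.0031^(1/2) = 276.9 ft³/s
V = Q/A = 276.9/32.05 = 8.642 ft/s

8.64 ft/s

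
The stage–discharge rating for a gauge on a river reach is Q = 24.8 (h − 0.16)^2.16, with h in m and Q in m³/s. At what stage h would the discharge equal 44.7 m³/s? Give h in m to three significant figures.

h − h₀ = (Q/C)^(1/b) = (44.7/24.8)^(1/2.16) = 1.314 m
h = 0.16 + 1.314 = 1.474 m

1.47 m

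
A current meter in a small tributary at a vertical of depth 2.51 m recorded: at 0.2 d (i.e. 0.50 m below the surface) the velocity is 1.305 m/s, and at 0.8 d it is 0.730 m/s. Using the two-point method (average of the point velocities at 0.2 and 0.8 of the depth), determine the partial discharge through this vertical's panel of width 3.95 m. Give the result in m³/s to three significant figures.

v̄ = (1.305 + 0.730) / 2 = 1.018 m/s
q = v̄ × d × w = 1.018 × 2.51 × 3.95 = 10.09 m³/s

10.1 m³/s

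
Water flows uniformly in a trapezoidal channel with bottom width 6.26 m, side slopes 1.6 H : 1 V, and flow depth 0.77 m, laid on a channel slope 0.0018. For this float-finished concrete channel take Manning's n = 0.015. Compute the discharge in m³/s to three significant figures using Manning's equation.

12.0 m³/s

A = (b + z·y)·y = (6.26 + 1.6×0.77)×0.77 = 5.769 m²
P = b + 2y√(1+z²) = 6.26 + 2×0.77×√(1+1.6²) = 9.166 m
R = A/P = 5.769/9.166 = 0.6294 m
Q = (1/n)·A·R^(2/3)·S^(1/2) = (1/0.015) × 5.769 × 0.6294^(2/3) × 0.0018^(1/2) = 11.98 m³/s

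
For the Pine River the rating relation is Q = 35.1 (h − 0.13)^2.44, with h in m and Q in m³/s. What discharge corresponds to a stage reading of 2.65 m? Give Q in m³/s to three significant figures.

Q = 35.1 × (2.65 − 0.13)^2.44 = 35.1 × 2.52^2.44 = 334.8 m³/s

335 m³/s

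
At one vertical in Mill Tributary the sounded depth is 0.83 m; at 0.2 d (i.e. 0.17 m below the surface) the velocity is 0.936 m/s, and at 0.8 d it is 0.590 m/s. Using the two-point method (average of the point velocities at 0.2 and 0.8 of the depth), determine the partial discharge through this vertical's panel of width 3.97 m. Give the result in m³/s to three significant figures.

2.51 m³/s

v̄ = (0.936 + 0.590) / 2 = 0.7630 m/s
q = v̄ × d × w = 0.7630 × 0.83 × 3.97 = 2.514 m³/s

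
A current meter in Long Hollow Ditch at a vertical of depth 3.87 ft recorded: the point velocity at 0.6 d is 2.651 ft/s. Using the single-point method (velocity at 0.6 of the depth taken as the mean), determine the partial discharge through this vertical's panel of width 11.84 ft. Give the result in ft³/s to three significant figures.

121 ft³/s

v̄ = v₀.₆ = 2.651 ft/s
q = v̄ × d × w = 2.651 × 3.87 × 11.84 = 121.5 ft³/s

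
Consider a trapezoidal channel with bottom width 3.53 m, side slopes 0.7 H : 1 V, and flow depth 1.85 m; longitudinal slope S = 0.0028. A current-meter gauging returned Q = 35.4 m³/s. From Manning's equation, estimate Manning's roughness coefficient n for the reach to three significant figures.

0.0143

A = (b + z·y)·y = (3.53 + 0.7×1.85)×1.85 = 8.926 m²
P = b + 2y√(1+z²) = 3.53 + 2×1.85×√(1+0.7²) = 8.046 m
R = A/P = 8.926/8.046 = 1.109 m
n = (1/Q)·A·R^(2/3)·S^(1/2) = (1/35.4) × 8.926 × 1.072 × 0.05292 = 0.01430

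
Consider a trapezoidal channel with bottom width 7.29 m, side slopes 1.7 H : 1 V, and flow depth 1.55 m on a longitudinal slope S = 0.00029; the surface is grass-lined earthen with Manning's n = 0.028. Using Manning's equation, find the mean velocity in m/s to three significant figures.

0.667 m/s

A = (b + z·y)·y = (7.29 + 1.7×1.55)×1.55 = 15.38 m²
P = b + 2y√(1+z²) = 7.29 + 2×1.55×√(1+1.7²) = 13.40 m
R = A/P = 15.38/13.40 = 1.148 m
Q = (1/n)·A·R^(2/3)·S^(1/2) = (1/0.028) × 15.38 × 1.148^(2/3) × 0.00029^(1/2) = 10.26 m³/s
V = Q/A = 10.26/15.38 = 0.6667 m/s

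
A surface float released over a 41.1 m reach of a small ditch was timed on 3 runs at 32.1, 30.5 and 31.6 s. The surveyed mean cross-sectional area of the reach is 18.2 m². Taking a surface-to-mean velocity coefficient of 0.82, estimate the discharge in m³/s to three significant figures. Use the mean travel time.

t̄ = (32.1 + 30.5 + 31.6) / 3 = 31.4 s
v_surface = L / t̄ = 41.1 / 31.4 = 1.309 m/s
v_mean = 0.82 × 1.309 = 1.073 m/s
Q = A × v_mean = 18.2 × 1.073 = 19.53 m³/s

19.5 m³/s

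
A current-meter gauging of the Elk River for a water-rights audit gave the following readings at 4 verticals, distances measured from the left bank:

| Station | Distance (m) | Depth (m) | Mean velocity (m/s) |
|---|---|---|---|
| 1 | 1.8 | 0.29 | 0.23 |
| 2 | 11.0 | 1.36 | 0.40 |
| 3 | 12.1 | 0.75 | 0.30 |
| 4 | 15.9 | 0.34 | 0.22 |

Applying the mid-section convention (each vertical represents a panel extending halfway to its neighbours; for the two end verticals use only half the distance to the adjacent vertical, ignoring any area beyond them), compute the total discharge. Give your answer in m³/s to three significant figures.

w_1 = (11.0 − 1.8)/2 = 4.6 m; q_1 = 0.23 × 0.29 × 4.6 = 0.3068 m³/s
w_2 = (12.1 − 1.8)/2 = 5.15 m; q_2 = 0.40 × 1.36 × 5.15 = 2.802 m³/s
w_3 = (15.9 − 11.0)/2 = 2.45 m; q_3 = 0.30 × 0.75 × 2.45 = 0.5513 m³/s
w_4 = (15.9 − 12.1)/2 = 1.9 m; q_4 = 0.22 × 0.34 × 1.9 = 0.1421 m³/s
Q = Σ qᵢ = 3.802 m³/s

3.80 m³/s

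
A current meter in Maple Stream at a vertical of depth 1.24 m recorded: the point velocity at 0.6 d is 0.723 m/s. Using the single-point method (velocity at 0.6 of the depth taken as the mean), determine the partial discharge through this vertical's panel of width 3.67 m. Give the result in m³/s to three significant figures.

3.29 m³/s

v̄ = v₀.₆ = 0.723 m/s
q = v̄ × d × w = 0.7230 × 1.24 × 3.67 = 3.290 m³/s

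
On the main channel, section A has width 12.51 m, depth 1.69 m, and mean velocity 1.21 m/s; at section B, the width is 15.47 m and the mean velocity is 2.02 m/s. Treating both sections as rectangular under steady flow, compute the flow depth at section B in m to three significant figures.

Q = A₁V₁ = (12.51×1.69) × 1.21 = 25.58 m³/s
d₂ = Q/(b₂ V₂) = 25.58/(15.47×2.02) = 0.8186 m

0.819 m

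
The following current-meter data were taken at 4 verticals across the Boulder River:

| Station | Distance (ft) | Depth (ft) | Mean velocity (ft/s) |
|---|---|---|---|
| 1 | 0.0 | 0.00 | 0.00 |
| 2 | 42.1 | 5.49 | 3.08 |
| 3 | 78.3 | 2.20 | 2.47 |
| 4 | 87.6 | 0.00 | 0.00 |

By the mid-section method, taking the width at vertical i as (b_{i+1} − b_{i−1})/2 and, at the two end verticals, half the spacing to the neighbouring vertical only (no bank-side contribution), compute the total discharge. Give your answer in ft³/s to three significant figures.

786 ft³/s

w_2 = (78.3 − 0.0)/2 = 39.15 ft; q_2 = 3.08 × 5.49 × 39.15 = 662.0 ft³/s
w_3 = (87.6 − 42.1)/2 = 22.75 ft; q_3 = 2.47 × 2.20 × 22.75 = 123.6 ft³/s
Stations 1, 4 contribute zero (depth or velocity is 0).
Q = Σ qᵢ = 785.6 ft³/s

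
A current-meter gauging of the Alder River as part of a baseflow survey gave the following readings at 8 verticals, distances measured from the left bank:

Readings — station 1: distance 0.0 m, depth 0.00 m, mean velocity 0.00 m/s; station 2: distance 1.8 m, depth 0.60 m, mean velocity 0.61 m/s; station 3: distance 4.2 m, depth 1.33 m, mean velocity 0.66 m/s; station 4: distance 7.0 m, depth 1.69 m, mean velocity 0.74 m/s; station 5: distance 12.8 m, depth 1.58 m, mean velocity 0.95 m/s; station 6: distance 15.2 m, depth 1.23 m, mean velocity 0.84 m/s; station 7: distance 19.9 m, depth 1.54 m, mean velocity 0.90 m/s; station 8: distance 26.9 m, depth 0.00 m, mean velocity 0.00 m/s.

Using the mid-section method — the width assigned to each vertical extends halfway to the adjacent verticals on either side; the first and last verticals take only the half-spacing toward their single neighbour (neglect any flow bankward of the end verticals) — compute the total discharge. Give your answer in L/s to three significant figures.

26400 L/s

w_2 = (4.2 − 0.0)/2 = 2.1 m; q_2 = 0.61 × 0.60 × 2.1 = 0.7686 m³/s
w_3 = (7.0 − 1.8)/2 = 2.6 m; q_3 = 0.66 × 1.33 × 2.6 = 2.282 m³/s
w_4 = (12.8 − 4.2)/2 = 4.3 m; q_4 = 0.74 × 1.69 × 4.3 = 5.378 m³/s
w_5 = (15.2 − 7.0)/2 = 4.1 m; q_5 = 0.95 × 1.58 × 4.1 = 6.154 m³/s
w_6 = (19.9 − 12.8)/2 = 3.55 m; q_6 = 0.84 × 1.23 × 3.55 = 3.668 m³/s
w_7 = (26.9 − 15.2)/2 = 5.85 m; q_7 = 0.90 × 1.54 × 5.85 = 8.108 m³/s
Stations 1, 8 contribute zero (depth or velocity is 0).
Q = Σ qᵢ = 26.36 m³/s
= 26.36 × 1000 = 26360 L/s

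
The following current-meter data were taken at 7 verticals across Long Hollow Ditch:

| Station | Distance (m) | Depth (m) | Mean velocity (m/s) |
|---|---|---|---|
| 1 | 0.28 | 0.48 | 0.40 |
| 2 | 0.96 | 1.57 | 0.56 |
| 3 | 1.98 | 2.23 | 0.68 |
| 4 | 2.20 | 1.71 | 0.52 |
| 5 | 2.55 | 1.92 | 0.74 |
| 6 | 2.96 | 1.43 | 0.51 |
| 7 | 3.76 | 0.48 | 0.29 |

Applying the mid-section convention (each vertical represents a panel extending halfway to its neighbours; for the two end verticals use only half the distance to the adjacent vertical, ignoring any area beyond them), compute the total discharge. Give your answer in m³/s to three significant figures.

3.04 m³/s

w_1 = (0.96 − 0.28)/2 = 0.34 m; q_1 = 0.40 × 0.48 × 0.34 = 0.06528 m³/s
w_2 = (1.98 − 0.28)/2 = 0.85 m; q_2 = 0.56 × 1.57 × 0.85 = 0.7473 m³/s
w_3 = (2.20 − 0.96)/2 = 0.62 m; q_3 = 0.68 × 2.23 × 0.62 = 0.9402 m³/s
w_4 = (2.55 − 1.98)/2 = 0.285 m; q_4 = 0.52 × 1.71 × 0.285 = 0.2534 m³/s
w_5 = (2.96 − 2.20)/2 = 0.38 m; q_5 = 0.74 × 1.92 × 0.38 = 0.5399 m³/s
w_6 = (3.76 − 2.55)/2 = 0.605 m; q_6 = 0.51 × 1.43 × 0.605 = 0.4412 m³/s
w_7 = (3.76 − 2.96)/2 = 0.4 m; q_7 = 0.29 × 0.48 × 0.4 = 0.05568 m³/s
Q = Σ qᵢ = 3.043 m³/s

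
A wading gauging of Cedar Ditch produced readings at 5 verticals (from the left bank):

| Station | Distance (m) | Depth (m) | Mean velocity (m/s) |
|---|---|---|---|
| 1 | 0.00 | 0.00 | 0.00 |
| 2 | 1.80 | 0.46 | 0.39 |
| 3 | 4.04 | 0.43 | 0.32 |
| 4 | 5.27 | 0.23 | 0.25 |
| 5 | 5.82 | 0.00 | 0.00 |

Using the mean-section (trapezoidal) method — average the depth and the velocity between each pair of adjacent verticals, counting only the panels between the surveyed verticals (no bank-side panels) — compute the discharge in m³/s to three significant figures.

Panel 1-2: Δb = 1.8 m, d̄ = (0.00+0.46)/2 = 0.23, v̄ = (0.00+0.39)/2 = 0.195 → q = 1.8×0.23×0.195 = 0.08073 m³/s
Panel 2-3: Δb = 2.24 m, d̄ = (0.46+0.43)/2 = 0.445, v̄ = (0.39+0.32)/2 = 0.355 → q = 2.24×0.445×0.355 = 0.3539 m³/s
Panel 3-4: Δb = 1.23 m, d̄ = (0.43+0.23)/2 = 0.33, v̄ = (0.32+0.25)/2 = 0.285 → q = 1.23×0.33×0.285 = 0.1157 m³/s
Panel 4-5: Δb = 0.55 m, d̄ = (0.23+0.00)/2 = 0.115, v̄ = (0.25+0.00)/2 = 0.125 → q = 0.55×0.115×0.125 = 0.007906 m³/s
Q = Σ q = 0.5582 m³/s

0.558 m³/s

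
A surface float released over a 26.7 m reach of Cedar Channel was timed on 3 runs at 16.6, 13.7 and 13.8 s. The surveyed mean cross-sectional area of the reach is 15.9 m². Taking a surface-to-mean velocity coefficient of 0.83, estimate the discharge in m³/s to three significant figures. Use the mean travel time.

t̄ = (16.6 + 13.7 + 13.8) / 3 = 14.7 s
v_surface = L / t̄ = 26.7 / 14.7 = 1.816 m/s
v_mean = 0.83 × 1.816 = 1.508 m/s
Q = A × v_mean = 15.9 × 1.508 = 23.97 m³/s

24.0 m³/s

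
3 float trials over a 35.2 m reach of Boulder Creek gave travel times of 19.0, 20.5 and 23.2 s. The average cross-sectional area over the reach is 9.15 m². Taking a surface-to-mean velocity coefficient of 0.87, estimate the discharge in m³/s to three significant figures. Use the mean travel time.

13.4 m³/s

t̄ = (19.0 + 20.5 + 23.2) / 3 = 20.9 s
v_surface = L / t̄ = 35.2 / 20.9 = 1.684 m/s
v_mean = 0.87 × 1.684 = 1.465 m/s
Q = A × v_mean = 9.15 × 1.465 = 13.41 m³/s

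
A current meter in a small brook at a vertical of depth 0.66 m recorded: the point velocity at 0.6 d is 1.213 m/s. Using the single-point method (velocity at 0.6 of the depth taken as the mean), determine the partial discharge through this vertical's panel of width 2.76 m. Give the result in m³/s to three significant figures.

2.21 m³/s

v̄ = v₀.₆ = 1.213 m/s
q = v̄ × d × w = 1.213 × 0.66 × 2.76 = 2.210 m³/s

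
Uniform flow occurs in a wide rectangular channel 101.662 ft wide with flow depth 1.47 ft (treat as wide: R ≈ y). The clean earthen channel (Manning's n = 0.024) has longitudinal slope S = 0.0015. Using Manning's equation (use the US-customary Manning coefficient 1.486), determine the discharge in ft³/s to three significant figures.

A = b·y = 101.662 × 1.47 = 149.4 ft²
Wide channel: R ≈ y = 1.47 ft
Q = (1.486/n)·A·R^(2/3)·S^(1/2) = (1.486/0.024) × 149.4 × 1.470^(2/3) × 0.0015^(1/2) = 463.3 ft³/s

463 ft³/s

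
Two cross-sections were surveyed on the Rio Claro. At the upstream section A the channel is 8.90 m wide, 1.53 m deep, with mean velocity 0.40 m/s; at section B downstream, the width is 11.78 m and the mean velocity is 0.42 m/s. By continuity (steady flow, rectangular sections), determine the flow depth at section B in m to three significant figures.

1.10 m

Q = A₁V₁ = (8.90×1.53) × 0.40 = 5.447 m³/s
d₂ = Q/(b₂ V₂) = 5.447/(11.78×0.42) = 1.101 m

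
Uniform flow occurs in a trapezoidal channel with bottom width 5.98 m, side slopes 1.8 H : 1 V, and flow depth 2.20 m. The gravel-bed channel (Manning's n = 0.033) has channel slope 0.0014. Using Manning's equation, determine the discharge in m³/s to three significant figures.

31.8 m³/s

A = (b + z·y)·y = (5.98 + 1.8×2.20)×2.20 = 21.87 m²
P = b + 2y√(1+z²) = 5.98 + 2×2.20×√(1+1.8²) = 15.04 m
R = A/P = 21.87/15.04 = 1.454 m
Q = (1/n)·A·R^(2/3)·S^(1/2) = (1/0.033) × 21.87 × 1.454^(2/3) × 0.0014^(1/2) = 31.82 m³/s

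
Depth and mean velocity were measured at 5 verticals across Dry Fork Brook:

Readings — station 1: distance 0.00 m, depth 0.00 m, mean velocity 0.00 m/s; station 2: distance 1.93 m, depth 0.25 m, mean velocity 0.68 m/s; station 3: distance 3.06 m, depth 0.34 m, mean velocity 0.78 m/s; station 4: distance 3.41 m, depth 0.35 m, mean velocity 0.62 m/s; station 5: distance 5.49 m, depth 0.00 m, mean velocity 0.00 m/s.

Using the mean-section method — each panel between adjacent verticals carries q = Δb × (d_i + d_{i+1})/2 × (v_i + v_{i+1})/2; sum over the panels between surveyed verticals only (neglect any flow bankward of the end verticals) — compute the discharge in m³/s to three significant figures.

Panel 1-2: Δb = 1.93 m, d̄ = (0.00+0.25)/2 = 0.125, v̄ = (0.00+0.68)/2 = 0.34 → q = 1.93×0.125×0.34 = 0.08203 m³/s
Panel 2-3: Δb = 1.13 m, d̄ = (0.25+0.34)/2 = 0.295, v̄ = (0.68+0.78)/2 = 0.73 → q = 1.13×0.295×0.73 = 0.2433 m³/s
Panel 3-4: Δb = 0.35 m, d̄ = (0.34+0.35)/2 = 0.345, v̄ = (0.78+0.62)/2 = 0.7 → q = 0.35×0.345×0.7 = 0.08453 m³/s
Panel 4-5: Δb = 2.08 m, d̄ = (0.35+0.00)/2 = 0.175, v̄ = (0.62+0.00)/2 = 0.31 → q = 2.08×0.175×0.31 = 0.1128 m³/s
Q = Σ q = 0.5227 m³/s

0.523 m³/s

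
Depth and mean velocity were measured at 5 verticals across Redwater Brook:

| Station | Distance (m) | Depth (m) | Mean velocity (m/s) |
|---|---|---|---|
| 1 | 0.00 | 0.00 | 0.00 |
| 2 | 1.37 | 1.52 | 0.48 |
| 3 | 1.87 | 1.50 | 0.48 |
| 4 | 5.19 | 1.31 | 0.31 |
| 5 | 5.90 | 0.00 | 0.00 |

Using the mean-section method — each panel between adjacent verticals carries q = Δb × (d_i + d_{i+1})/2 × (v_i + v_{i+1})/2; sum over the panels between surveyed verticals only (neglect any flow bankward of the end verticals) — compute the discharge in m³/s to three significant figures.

Panel 1-2: Δb = 1.37 m, d̄ = (0.00+1.52)/2 = 0.76, v̄ = (0.00+0.48)/2 = 0.24 → q = 1.37×0.76×0.24 = 0.2499 m³/s
Panel 2-3: Δb = 0.5 m, d̄ = (1.52+1.50)/2 = 1.51, v̄ = (0.48+0.48)/2 = 0.48 → q = 0.5×1.51×0.48 = 0.3624 m³/s
Panel 3-4: Δb = 3.32 m, d̄ = (1.50+1.31)/2 = 1.405, v̄ = (0.48+0.31)/2 = 0.395 → q = 3.32×1.405×0.395 = 1.843 m³/s
Panel 4-5: Δb = 0.71 m, d̄ = (1.31+0.00)/2 = 0.655, v̄ = (0.31+0.00)/2 = 0.155 → q = 0.71×0.655×0.155 = 0.07208 m³/s
Q = Σ q = 2.527 m³/s

2.53 m³/s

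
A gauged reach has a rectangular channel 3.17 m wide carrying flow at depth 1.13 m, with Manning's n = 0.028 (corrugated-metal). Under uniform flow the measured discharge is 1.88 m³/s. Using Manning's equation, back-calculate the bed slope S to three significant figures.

A = b·y = 3.17 × 1.13 = 3.582 m²
P = b + 2y = 3.17 + 2×1.13 = 5.430 m
R = A/P = 3.582/5.430 = 0.6597 m
S = (Q·n / (1·A·R^(2/3)))² = (1.88×0.028 / (1×3.582×0.7578))² = 0.0003760

0.000376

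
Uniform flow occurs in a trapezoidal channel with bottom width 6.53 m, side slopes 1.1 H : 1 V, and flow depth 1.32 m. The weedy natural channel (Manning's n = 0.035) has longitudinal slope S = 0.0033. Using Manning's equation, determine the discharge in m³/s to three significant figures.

A = (b + z·y)·y = (6.53 + 1.1×1.32)×1.32 = 10.54 m²
P = b + 2y√(1+z²) = 6.53 + 2×1.32×√(1+1.1²) = 10.45 m
R = A/P = 10.54/10.45 = 1.008 m
Q = (1/n)·A·R^(2/3)·S^(1/2) = (1/0.035) × 10.54 × 1.008^(2/3) × 0.0033^(1/2) = 17.38 m³/s

17.4 m³/s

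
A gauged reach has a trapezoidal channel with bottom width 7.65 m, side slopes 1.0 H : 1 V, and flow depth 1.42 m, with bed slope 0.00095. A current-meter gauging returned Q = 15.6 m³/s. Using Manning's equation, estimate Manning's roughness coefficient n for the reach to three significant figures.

A = (b + z·y)·y = (7.65 + 1.0×1.42)×1.42 = 12.88 m²
P = b + 2y√(1+z²) = 7.65 + 2×1.42×√(1+1.0²) = 11.67 m
R = A/P = 12.88/11.67 = 1.104 m
n = (1/Q)·A·R^(2/3)·S^(1/2) = (1/15.6) × 12.88 × 1.068 × 0.03082 = 0.02718

0.0272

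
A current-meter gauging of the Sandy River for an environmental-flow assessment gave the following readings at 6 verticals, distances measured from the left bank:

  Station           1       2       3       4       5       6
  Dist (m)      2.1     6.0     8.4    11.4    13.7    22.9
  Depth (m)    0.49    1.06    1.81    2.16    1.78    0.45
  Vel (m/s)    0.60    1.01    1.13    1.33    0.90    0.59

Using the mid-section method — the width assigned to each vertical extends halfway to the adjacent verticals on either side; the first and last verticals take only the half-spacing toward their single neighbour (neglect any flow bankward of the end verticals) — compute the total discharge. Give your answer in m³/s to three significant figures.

w_1 = (6.0 − 2.1)/2 = 1.95 m; q_1 = 0.60 × 0.49 × 1.95 = 0.5733 m³/s
w_2 = (8.4 − 2.1)/2 = 3.15 m; q_2 = 1.01 × 1.06 × 3.15 = 3.372 m³/s
w_3 = (11.4 − 6.0)/2 = 2.7 m; q_3 = 1.13 × 1.81 × 2.7 = 5.522 m³/s
w_4 = (13.7 − 8.4)/2 = 2.65 m; q_4 = 1.33 × 2.16 × 2.65 = 7.613 m³/s
w_5 = (22.9 − 11.4)/2 = 5.75 m; q_5 = 0.90 × 1.78 × 5.75 = 9.212 m³/s
w_6 = (22.9 − 13.7)/2 = 4.6 m; q_6 = 0.59 × 0.45 × 4.6 = 1.221 m³/s
Q = Σ qᵢ = 27.51 m³/s

27.5 m³/s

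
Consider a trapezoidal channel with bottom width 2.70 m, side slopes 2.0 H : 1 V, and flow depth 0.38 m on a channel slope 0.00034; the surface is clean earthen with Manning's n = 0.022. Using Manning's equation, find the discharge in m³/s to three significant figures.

A = (b + z·y)·y = (2.70 + 2.0×0.38)×0.38 = 1.315 m²
P = b + 2y√(1+z²) = 2.70 + 2×0.38×√(1+2.0²) = 4.399 m
R = A/P = 1.315/4.399 = 0.2989 m
Q = (1/n)·A·R^(2/3)·S^(1/2) = (1/0.022) × 1.315 × 0.2989^(2/3) × 0.00034^(1/2) = 0.4926 m³/s

0.493 m³/s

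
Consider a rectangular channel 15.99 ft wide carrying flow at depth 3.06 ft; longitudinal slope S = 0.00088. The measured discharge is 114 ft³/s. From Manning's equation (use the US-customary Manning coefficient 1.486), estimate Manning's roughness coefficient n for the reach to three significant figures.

0.0321

A = b·y = 15.99 × 3.06 = 48.93 ft²
P = b + 2y = 15.99 + 2×3.06 = 22.11 ft
R = A/P = 48.93/22.11 = 2.213 ft
n = (1.486/Q)·A·R^(2/3)·S^(1/2) = (1.486/114) × 48.93 × 1.698 × 0.02966 = 0.03213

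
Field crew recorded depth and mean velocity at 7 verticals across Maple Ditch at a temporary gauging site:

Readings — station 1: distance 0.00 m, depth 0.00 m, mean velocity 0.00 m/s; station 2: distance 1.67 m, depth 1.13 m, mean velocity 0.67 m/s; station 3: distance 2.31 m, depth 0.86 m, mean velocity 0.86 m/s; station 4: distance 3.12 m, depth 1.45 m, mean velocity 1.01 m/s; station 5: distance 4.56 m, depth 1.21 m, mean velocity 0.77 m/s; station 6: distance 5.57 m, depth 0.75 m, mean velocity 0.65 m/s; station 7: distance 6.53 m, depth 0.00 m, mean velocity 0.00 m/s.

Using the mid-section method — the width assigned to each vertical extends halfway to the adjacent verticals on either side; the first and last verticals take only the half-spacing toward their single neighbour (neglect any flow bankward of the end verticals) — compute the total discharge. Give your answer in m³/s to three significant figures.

w_2 = (2.31 − 0.00)/2 = 1.155 m; q_2 = 0.67 × 1.13 × 1.155 = 0.8745 m³/s
w_3 = (3.12 − 1.67)/2 = 0.725 m; q_3 = 0.86 × 0.86 × 0.725 = 0.5362 m³/s
w_4 = (4.56 − 2.31)/2 = 1.125 m; q_4 = 1.01 × 1.45 × 1.125 = 1.648 m³/s
w_5 = (5.57 − 3.12)/2 = 1.225 m; q_5 = 0.77 × 1.21 × 1.225 = 1.141 m³/s
w_6 = (6.53 − 4.56)/2 = 0.985 m; q_6 = 0.65 × 0.75 × 0.985 = 0.4802 m³/s
Stations 1, 7 contribute zero (depth or velocity is 0).
Q = Σ qᵢ = 4.680 m³/s

4.68 m³/s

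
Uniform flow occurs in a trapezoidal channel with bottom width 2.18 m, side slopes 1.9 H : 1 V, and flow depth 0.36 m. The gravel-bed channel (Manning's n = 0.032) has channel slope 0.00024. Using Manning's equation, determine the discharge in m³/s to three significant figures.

A = (b + z·y)·y = (2.18 + 1.9×0.36)×0.36 = 1.031 m²
P = b + 2y√(1+z²) = 2.18 + 2×0.36×√(1+1.9²) = 3.726 m
R = A/P = 1.031/3.726 = 0.2767 m
Q = (1/n)·A·R^(2/3)·S^(1/2) = (1/0.032) × 1.031 × 0.2767^(2/3) × 0.00024^(1/2) = 0.2120 m³/s

0.212 m³/s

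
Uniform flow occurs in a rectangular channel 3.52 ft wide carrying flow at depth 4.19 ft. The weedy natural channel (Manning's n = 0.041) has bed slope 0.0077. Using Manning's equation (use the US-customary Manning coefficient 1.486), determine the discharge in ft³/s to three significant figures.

A = b·y = 3.52 × 4.19 = 14.75 ft²
P = b + 2y = 3.52 + 2×4.19 = 11.90 ft
R = A/P = 14.75/11.90 = 1.239 ft
Q = (1.486/n)·A·R^(2/3)·S^(1/2) = (1.486/0.041) × 14.75 × 1.239^(2/3) × 0.0077^(1/2) = 54.12 ft³/s

54.1 ft³/s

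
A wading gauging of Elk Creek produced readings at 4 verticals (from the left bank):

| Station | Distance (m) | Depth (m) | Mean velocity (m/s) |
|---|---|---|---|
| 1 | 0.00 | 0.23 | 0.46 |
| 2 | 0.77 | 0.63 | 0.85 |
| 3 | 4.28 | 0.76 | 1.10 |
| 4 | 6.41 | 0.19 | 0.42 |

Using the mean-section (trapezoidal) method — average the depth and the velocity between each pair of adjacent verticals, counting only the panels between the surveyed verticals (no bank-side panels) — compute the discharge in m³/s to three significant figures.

3.36 m³/s

Panel 1-2: Δb = 0.77 m, d̄ = (0.23+0.63)/2 = 0.43, v̄ = (0.46+0.85)/2 = 0.655 → q = 0.77×0.43×0.655 = 0.2169 m³/s
Panel 2-3: Δb = 3.51 m, d̄ = (0.63+0.76)/2 = 0.695, v̄ = (0.85+1.10)/2 = 0.975 → q = 3.51×0.695×0.975 = 2.378 m³/s
Panel 3-4: Δb = 2.13 m, d̄ = (0.76+0.19)/2 = 0.475, v̄ = (1.10+0.42)/2 = 0.76 → q = 2.13×0.475×0.76 = 0.7689 m³/s
Q = Σ q = 3.364 m³/s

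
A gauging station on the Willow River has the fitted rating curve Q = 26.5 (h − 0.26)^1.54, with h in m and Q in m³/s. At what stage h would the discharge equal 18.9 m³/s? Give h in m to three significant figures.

h − h₀ = (Q/C)^(1/b) = (18.9/26.5)^(1/1.54) = 0.8029 m
h = 0.26 + 0.8029 = 1.063 m

1.06 m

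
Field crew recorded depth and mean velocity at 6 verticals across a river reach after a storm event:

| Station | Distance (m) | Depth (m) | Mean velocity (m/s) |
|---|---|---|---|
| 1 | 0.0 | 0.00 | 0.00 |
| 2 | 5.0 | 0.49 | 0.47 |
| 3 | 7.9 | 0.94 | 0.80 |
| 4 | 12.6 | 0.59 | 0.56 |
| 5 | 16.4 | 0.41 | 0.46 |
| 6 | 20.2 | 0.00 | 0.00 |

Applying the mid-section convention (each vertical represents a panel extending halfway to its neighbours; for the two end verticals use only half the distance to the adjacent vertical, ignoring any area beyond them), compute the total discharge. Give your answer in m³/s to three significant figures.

5.89 m³/s

w_2 = (7.9 − 0.0)/2 = 3.95 m; q_2 = 0.47 × 0.49 × 3.95 = 0.9097 m³/s
w_3 = (12.6 − 5.0)/2 = 3.8 m; q_3 = 0.80 × 0.94 × 3.8 = 2.858 m³/s
w_4 = (16.4 − 7.9)/2 = 4.25 m; q_4 = 0.56 × 0.59 × 4.25 = 1.404 m³/s
w_5 = (20.2 − 12.6)/2 = 3.8 m; q_5 = 0.46 × 0.41 × 3.8 = 0.7167 m³/s
Stations 1, 6 contribute zero (depth or velocity is 0).
Q = Σ qᵢ = 5.888 m³/s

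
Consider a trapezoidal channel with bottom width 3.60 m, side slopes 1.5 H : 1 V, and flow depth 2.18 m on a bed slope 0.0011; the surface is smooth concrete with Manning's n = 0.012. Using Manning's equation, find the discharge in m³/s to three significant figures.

49.5 m³/s

A = (b + z·y)·y = (3.60 + 1.5×2.18)×2.18 = 14.98 m²
P = b + 2y√(1+z²) = 3.60 + 2×2.18×√(1+1.5²) = 11.46 m
R = A/P = 14.98/11.46 = 1.307 m
Q = (1/n)·A·R^(2/3)·S^(1/2) = (1/0.012) × 14.98 × 1.307^(2/3) × 0.0011^(1/2) = 49.48 m³/s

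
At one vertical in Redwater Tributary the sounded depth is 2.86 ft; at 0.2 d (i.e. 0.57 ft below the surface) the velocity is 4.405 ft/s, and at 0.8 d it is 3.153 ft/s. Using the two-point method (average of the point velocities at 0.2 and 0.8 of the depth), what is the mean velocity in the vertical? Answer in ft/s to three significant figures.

3.78 ft/s

v̄ = (4.405 + 3.153) / 2 = 3.779 ft/s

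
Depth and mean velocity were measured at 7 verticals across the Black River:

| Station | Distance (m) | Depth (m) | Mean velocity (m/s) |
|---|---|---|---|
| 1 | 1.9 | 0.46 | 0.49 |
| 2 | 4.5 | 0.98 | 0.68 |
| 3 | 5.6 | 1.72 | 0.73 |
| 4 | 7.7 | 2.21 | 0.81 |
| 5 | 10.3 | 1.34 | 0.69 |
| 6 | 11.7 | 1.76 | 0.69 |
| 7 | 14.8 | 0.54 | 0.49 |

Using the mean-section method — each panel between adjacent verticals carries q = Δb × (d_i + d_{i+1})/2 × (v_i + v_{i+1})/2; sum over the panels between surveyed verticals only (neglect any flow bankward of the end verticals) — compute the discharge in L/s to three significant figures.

12400 L/s

Panel 1-2: Δb = 2.6 m, d̄ = (0.46+0.98)/2 = 0.72, v̄ = (0.49+0.68)/2 = 0.585 → q = 2.6×0.72×0.585 = 1.095 m³/s
Panel 2-3: Δb = 1.1 m, d̄ = (0.98+1.72)/2 = 1.35, v̄ = (0.68+0.73)/2 = 0.705 → q = 1.1×1.35×0.705 = 1.047 m³/s
Panel 3-4: Δb = 2.1 m, d̄ = (1.72+2.21)/2 = 1.965, v̄ = (0.73+0.81)/2 = 0.77 → q = 2.1×1.965×0.77 = 3.177 m³/s
Panel 4-5: Δb = 2.6 m, d̄ = (2.21+1.34)/2 = 1.775, v̄ = (0.81+0.69)/2 = 0.75 → q = 2.6×1.775×0.75 = 3.461 m³/s
Panel 5-6: Δb = 1.4 m, d̄ = (1.34+1.76)/2 = 1.55, v̄ = (0.69+0.69)/2 = 0.69 → q = 1.4×1.55×0.69 = 1.497 m³/s
Panel 6-7: Δb = 3.1 m, d̄ = (1.76+0.54)/2 = 1.15, v̄ = (0.69+0.49)/2 = 0.59 → q = 3.1×1.15×0.59 = 2.103 m³/s
Q = Σ q = 12.38 m³/s
= 12.38 × 1000 = 12380 L/s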